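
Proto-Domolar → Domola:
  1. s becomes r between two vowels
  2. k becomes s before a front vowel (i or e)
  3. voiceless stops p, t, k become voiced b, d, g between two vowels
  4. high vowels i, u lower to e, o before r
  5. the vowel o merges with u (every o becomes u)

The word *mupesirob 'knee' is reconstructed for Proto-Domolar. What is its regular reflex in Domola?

Domola: *mupesirob
  mupesirob → muperirob   [rhotacism]
  muperirob (rule 2 does not apply)
  muperirob → muberirob   [intervocalic voicing]
  muberirob → mubererob   [pre-rhotic lowering]
  mubererob → mubererub   [vowel merger]
  giving Domola mubererub.

mubererub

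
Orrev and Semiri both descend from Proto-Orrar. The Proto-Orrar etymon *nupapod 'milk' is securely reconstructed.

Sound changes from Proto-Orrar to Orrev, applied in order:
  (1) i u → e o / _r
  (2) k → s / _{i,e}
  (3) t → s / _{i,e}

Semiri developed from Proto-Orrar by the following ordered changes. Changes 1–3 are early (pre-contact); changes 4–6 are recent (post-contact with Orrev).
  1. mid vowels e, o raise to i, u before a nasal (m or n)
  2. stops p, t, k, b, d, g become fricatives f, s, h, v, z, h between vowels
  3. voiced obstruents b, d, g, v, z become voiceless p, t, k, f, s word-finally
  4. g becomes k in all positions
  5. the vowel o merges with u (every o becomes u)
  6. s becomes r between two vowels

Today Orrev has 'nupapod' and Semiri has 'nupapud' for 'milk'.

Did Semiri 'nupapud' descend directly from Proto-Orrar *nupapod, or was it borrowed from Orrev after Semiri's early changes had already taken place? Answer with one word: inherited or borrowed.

If inherited, *nupapod would pass through all of Semiri's changes:
Semiri: start from *nupapod.
  rule 1: no change — nupapod
  rule 2 (intervocalic lenition): nupapod → nufafod
  rule 3 (final devoicing): nufafod → nufafot
  rule 4: no change — nufafot
  rule 5 (vowel merger): nufafot → nufafut
  rule 6: no change — nufafut
  ⇒ Semiri nufafut
If borrowed from Orrev 'nupapod' after the early changes, it would undergo only the recent ones:
  rule 4 (unconditioned shift): no change (nupapod)
  rule 5 (vowel merger): nupapod → nupapud
  rule 6 (rhotacism): no change (nupapud)
  ⇒ as a loan: nupapud
Semiri 'nupapud' matches the loan outcome 'nupapud', not the inherited 'nufafut' — it skipped the early Semiri changes, so it was borrowed from Orrev.

borrowed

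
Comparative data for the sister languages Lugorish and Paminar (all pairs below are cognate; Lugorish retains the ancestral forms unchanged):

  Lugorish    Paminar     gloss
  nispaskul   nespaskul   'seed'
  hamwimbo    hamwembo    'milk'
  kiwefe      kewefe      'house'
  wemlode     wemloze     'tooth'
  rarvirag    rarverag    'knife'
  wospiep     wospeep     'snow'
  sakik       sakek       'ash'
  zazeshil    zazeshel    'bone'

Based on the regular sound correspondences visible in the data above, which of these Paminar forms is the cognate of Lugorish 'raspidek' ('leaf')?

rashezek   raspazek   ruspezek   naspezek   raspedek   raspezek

raspezek

nispaskul ~ nespaskul, kiwefe ~ kewefe — Lugorish i corresponds to Paminar e after a consonant, before a consonant other than r, m, n, p, b, f, v.
wemlode ~ wemloze — Lugorish d corresponds to Paminar z between vowels (before a front vowel).
Applying these to Lugorish 'raspidek':
  raspidek → raspedek   (i→e after a consonant, before a consonant other than r, m, n, p, b, f, v)
  raspedek → raspezek   (d→z between vowels (before a front vowel))
So the Paminar cognate is 'raspezek'.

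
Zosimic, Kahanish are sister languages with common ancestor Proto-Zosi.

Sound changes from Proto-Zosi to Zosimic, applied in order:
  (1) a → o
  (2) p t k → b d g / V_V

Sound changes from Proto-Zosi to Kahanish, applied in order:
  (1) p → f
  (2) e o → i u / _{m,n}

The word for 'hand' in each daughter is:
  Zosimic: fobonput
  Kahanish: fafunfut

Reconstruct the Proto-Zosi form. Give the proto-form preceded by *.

*faponput

Position 6: Zosimic has p, Kahanish has f. Zosimic preserves p here (none of its changes turn any other segment into p), so the proto-segment is *p.
Position 4: Zosimic has o, Kahanish has u. Taking the neighbouring segments as reconstructed: Zosimic o could go back to *a or *o; Kahanish u could go back to *o or *u — the one source consistent with every daughter is *o.
This points to *faponput. Verify forward in each daughter:
Zosimic: *faponput > foponput > fobonput  (by vowel merger, intervocalic voicing)
Kahanish: *faponput
  faponput → fafonfut   [unconditioned shift]
  fafonfut → fafunfut   [pre-nasal raising]
  giving Kahanish fafunfut.
*faponput is the unique common source.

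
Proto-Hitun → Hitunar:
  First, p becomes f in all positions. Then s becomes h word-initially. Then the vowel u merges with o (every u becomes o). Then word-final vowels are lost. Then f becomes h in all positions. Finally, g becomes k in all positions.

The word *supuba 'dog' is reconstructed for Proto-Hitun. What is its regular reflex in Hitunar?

Hitunar: start from *supuba.
  rule 1 (unconditioned shift): supuba → sufuba
  rule 2 (debuccalisation): sufuba → hufuba
  rule 3 (vowel merger): hufuba → hofoba
  rule 4 (apocope): hofoba → hofob
  rule 5 (unconditioned shift): hofob → hohob
  rule 6: no change — hohob
  ⇒ Hitunar hohob

hohob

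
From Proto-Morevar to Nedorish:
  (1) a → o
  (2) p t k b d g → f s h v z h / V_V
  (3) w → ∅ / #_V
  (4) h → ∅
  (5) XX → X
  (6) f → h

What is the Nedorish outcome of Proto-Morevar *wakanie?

onie

Nedorish: *wakanie > wokonie > wohonie > ohonie > oonie > onie  (by vowel merger, intervocalic lenition, glide loss, h-loss, degemination)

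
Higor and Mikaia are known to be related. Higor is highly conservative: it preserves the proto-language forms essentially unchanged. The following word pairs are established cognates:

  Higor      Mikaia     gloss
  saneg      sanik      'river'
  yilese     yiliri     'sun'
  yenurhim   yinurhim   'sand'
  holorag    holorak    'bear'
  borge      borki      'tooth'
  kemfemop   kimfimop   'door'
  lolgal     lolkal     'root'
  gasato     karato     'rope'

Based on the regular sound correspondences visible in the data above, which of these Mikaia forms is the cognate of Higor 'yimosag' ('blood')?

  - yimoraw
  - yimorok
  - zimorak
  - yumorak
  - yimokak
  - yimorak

yimorak

gasato ~ karato — Higor s corresponds to Mikaia r between vowels (before a back vowel).
saneg ~ sanik, holorag ~ holorak — Higor g corresponds to Mikaia k word-finally.
Applying these to Higor 'yimosag':
  yimosag → yimorag   (s→r between vowels (before a back vowel))
  yimorag → yimorak   (g→k word-finally)
So the Mikaia cognate is 'yimorak'.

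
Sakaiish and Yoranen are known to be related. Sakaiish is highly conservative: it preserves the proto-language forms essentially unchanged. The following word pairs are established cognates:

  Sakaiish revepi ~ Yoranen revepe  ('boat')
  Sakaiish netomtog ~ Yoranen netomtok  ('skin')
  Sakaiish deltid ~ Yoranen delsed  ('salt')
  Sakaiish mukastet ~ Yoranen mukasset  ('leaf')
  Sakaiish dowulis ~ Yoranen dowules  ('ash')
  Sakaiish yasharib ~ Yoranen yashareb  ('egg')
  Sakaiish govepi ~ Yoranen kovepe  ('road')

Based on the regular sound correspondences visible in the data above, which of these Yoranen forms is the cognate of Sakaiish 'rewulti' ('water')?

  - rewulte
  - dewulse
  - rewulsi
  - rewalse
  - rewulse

deltid ~ delsed — Sakaiish t corresponds to Yoranen s after a consonant, before a front vowel.
revepi ~ revepe, govepi ~ kovepe — Sakaiish i corresponds to Yoranen e word-finally.
Applying these to Sakaiish 'rewulti':
  rewulti → rewulsi   (t→s after a consonant, before a front vowel)
  rewulsi → rewulse   (i→e word-finally)
So the Yoranen cognate is 'rewulse'.

rewulse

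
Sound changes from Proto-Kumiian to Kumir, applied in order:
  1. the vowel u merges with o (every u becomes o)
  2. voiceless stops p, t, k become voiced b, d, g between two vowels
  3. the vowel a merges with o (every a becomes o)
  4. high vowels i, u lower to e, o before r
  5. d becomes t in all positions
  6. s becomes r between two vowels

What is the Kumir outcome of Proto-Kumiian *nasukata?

norogoto

Kumir: *nasukata > nasokata > nasogada > nosogodo > nosogoto > norogoto  (by vowel merger, intervocalic voicing, vowel merger, unconditioned shift, rhotacism)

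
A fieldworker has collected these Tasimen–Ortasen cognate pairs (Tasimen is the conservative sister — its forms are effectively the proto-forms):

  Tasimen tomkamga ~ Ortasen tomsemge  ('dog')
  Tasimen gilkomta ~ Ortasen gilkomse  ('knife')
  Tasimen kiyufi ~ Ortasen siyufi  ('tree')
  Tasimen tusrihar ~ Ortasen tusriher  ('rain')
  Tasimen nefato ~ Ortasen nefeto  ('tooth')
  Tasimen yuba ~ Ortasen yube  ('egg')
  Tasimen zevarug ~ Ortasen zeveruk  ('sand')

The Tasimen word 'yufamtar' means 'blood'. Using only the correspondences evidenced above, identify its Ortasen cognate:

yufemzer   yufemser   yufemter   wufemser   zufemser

tomkamga ~ tomsemge — Tasimen a corresponds to Ortasen e after a consonant, before a nasal.
gilkomta ~ gilkomse — Tasimen t corresponds to Ortasen s after a consonant, before a back vowel.
tusrihar ~ tusriher, zevarug ~ zeveruk — Tasimen a corresponds to Ortasen e after a consonant, before r.
Applying these to Tasimen 'yufamtar':
  yufamtar → yufemtar   (a→e after a consonant, before a nasal)
  yufemtar → yufemsar   (t→s after a consonant, before a back vowel)
  yufemsar → yufemser   (a→e after a consonant, before r)
So the Ortasen cognate is 'yufemser'.

yufemser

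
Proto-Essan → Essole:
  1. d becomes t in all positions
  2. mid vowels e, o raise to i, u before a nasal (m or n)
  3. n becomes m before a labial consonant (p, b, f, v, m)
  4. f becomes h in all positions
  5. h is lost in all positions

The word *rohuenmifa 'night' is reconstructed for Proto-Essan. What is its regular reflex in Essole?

rouimmia

Essole: start from *rohuenmifa.
  rule 1: no change — rohuenmifa
  rule 2 (pre-nasal raising): rohuenmifa → rohuinmifa
  rule 3 (nasal place assimilation): rohuinmifa → rohuimmifa
  rule 4 (unconditioned shift): rohuimmifa → rohuimmiha
  rule 5 (h-loss): rohuimmiha → rouimmia
  ⇒ Essole rouimmia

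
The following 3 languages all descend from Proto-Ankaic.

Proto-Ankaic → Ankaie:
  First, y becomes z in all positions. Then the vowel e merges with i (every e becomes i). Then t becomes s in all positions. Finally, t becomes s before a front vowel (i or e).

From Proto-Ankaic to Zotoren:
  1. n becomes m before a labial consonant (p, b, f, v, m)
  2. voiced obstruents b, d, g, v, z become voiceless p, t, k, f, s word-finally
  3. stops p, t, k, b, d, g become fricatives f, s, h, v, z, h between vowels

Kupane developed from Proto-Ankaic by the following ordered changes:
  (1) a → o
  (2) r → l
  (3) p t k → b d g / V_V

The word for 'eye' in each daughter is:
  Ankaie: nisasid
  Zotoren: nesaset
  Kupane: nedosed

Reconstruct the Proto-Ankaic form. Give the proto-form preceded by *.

Position 6: Ankaie has i, Zotoren has e, Kupane has e. Zotoren preserves e here (none of its changes turn any other segment into e), so the proto-segment is *e.
Position 2: Ankaie has i, Zotoren has e, Kupane has e. Zotoren preserves e here (none of its changes turn any other segment into e), so the proto-segment is *e.
Verify the candidate proto-form against each daughter:
Ankaie: *netased
  netased (rule 1 does not apply)
  netased → nitasid   [vowel merger]
  nitasid → nisasid   [unconditioned shift]
  nisasid (rule 4 does not apply)
  giving Ankaie nisasid.
Zotoren: *netased
  netased (rule 1 does not apply)
  netased → netaset   [final devoicing]
  netaset → nesaset   [intervocalic lenition]
  giving Zotoren nesaset.
Kupane: *netased
  netased → netosed   [vowel merger]
  netosed (rule 2 does not apply)
  netosed → nedosed   [intervocalic voicing]
  giving Kupane nedosed.
Only *netased yields all of Ankaie nisasid, Zotoren nesaset, Kupane nedosed.

*netased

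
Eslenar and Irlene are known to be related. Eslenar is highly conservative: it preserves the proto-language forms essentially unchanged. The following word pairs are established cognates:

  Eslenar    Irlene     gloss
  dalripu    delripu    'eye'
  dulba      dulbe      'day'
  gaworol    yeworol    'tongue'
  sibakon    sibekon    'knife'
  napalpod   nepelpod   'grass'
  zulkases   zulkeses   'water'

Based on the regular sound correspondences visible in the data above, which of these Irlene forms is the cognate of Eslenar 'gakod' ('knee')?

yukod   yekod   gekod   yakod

yekod

gaworol ~ yeworol — Eslenar g corresponds to Irlene y word-initially before a back vowel.
dalripu ~ delripu, gaworol ~ yeworol — Eslenar a corresponds to Irlene e after a consonant, before a consonant other than r, m, n, p, b, f, v.
Applying these to Eslenar 'gakod':
  gakod → yakod   (g→y word-initially before a back vowel)
  yakod → yekod   (a→e after a consonant, before a consonant other than r, m, n, p, b, f, v)
So the Irlene cognate is 'yekod'.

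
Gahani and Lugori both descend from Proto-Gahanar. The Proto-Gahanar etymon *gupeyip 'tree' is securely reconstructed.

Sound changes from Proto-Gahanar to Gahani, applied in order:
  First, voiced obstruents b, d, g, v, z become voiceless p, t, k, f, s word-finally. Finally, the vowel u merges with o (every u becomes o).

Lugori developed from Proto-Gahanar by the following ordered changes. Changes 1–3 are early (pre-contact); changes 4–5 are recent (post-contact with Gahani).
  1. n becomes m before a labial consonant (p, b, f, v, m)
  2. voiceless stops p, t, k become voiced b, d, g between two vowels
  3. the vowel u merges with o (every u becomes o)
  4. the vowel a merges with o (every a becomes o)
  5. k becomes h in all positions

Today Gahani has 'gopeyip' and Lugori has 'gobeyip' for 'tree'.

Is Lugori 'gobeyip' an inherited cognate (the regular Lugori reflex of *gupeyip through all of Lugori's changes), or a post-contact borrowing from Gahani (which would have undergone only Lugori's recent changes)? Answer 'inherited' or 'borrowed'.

inherited

If inherited, *gupeyip would pass through all of Lugori's changes:
Lugori: *gupeyip > gubeyip > gobeyip  (by intervocalic voicing, vowel merger)
If borrowed from Gahani 'gopeyip' after the early changes, it would undergo only the recent ones:
  rule 4 (vowel merger): no change (gopeyip)
  rule 5 (unconditioned shift): no change (gopeyip)
  ⇒ as a loan: gopeyip
Lugori 'gobeyip' matches the inherited outcome exactly, so it is an inherited cognate, not a loan.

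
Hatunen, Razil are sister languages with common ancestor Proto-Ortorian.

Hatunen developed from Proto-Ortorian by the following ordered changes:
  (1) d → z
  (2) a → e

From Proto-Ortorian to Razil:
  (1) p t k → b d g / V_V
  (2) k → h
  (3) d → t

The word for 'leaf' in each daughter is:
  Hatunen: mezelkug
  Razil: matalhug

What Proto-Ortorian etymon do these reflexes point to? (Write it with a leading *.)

*madalkug

Position 6: Hatunen has k, Razil has h. Hatunen preserves k here (none of its changes turn any other segment into k), so the proto-segment is *k.
Position 3: Hatunen has z, Razil has t. Taking the neighbouring segments as reconstructed: Hatunen z could go back to *d or *z; Razil t could go back to *t or *d — the one source consistent with every daughter is *d.
This points to *madalkug. Verify forward in each daughter:
Hatunen: *madalkug
  madalkug → mazalkug   [unconditioned shift]
  mazalkug → mezelkug   [vowel merger]
  giving Hatunen mezelkug.
Razil: start from *madalkug.
  rule 1: no change — madalkug
  rule 2 (unconditioned shift): madalkug → madalhug
  rule 3 (unconditioned shift): madalhug → matalhug
  ⇒ Razil matalhug
*madalkug is the unique common source.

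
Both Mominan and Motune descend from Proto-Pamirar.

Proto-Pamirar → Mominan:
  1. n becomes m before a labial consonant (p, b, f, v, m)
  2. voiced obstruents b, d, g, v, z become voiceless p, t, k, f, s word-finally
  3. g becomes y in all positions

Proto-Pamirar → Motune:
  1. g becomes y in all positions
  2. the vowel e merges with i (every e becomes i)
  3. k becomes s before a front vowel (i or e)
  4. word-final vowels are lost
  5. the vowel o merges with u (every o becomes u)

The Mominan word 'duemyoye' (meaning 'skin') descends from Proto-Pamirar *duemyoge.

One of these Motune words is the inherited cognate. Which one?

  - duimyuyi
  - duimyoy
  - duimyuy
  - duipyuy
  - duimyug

duimyuy

Motune: *duemyoge
  duemyoge → duemyoye   [unconditioned shift]
  duemyoye → duimyoyi   [vowel merger]
  duimyoyi (rule 3 does not apply)
  duimyoyi → duimyoy   [apocope]
  duimyoy → duimyuy   [vowel merger]
  giving Motune duimyuy.
The other candidates each miss or misapply at least one Motune change.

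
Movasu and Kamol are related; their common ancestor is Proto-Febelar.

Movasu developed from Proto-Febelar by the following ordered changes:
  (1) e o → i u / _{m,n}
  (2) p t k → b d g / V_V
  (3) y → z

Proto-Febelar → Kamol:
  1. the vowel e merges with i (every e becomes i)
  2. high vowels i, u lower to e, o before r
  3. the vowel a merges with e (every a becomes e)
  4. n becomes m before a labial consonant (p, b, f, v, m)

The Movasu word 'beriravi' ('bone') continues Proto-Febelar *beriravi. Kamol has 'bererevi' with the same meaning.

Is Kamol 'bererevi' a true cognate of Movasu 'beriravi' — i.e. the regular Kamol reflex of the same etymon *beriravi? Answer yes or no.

Derive the expected Kamol reflex of *beriravi:
Kamol: *beriravi > biriravi > bereravi > bererevi  (by vowel merger, pre-rhotic lowering, vowel merger)
Kamol 'bererevi' matches the regular reflex exactly, so the pair is cognate.

yes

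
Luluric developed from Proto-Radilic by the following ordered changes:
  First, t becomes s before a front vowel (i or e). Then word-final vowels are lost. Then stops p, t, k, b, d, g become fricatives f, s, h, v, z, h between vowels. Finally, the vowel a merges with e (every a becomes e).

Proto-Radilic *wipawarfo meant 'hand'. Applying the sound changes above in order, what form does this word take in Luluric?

Luluric: *wipawarfo > wipawarf > wifawarf > wifewerf  (by apocope, intervocalic lenition, vowel merger)

wifewerf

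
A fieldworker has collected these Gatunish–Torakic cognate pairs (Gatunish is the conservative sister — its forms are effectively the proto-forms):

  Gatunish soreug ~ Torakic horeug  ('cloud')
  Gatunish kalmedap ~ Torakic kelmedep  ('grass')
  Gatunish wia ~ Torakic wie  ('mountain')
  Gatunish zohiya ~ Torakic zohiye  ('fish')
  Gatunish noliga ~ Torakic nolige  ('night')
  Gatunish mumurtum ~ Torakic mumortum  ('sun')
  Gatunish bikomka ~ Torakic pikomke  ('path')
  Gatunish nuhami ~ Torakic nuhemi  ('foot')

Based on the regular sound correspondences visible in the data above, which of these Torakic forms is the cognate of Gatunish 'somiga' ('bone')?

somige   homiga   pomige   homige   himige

soreug ~ horeug — Gatunish s corresponds to Torakic h word-initially before a back vowel.
zohiya ~ zohiye, noliga ~ nolige — Gatunish a corresponds to Torakic e word-finally.
Applying these to Gatunish 'somiga':
  somiga → homiga   (s→h word-initially before a back vowel)
  homiga → homige   (a→e word-finally)
So the Torakic cognate is 'homige'.

homige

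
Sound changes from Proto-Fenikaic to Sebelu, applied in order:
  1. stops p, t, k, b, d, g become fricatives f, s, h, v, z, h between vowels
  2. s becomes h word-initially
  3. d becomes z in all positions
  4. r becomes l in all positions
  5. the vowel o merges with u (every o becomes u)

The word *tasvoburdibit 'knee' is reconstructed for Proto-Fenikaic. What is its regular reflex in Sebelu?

tasvuvulzivit

Sebelu: start from *tasvoburdibit.
  rule 1 (intervocalic lenition): tasvoburdibit → tasvovurdivit
  rule 2: no change — tasvovurdivit
  rule 3 (unconditioned shift): tasvovurdivit → tasvovurzivit
  rule 4 (unconditioned shift): tasvovurzivit → tasvovulzivit
  rule 5 (vowel merger): tasvovulzivit → tasvuvulzivit
  ⇒ Sebelu tasvuvulzivit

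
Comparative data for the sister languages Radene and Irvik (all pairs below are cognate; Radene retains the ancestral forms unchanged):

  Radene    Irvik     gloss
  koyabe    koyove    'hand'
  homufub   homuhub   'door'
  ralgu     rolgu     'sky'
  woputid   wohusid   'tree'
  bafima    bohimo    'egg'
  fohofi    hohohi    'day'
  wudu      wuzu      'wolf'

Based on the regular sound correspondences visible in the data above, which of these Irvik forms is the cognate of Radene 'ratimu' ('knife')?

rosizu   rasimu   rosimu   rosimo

ralgu ~ rolgu — Radene a corresponds to Irvik o after a consonant, before a consonant other than r, m, n, p, b, f, v.
woputid ~ wohusid — Radene t corresponds to Irvik s between vowels (before a front vowel).
Applying these to Radene 'ratimu':
  ratimu → rotimu   (a→o after a consonant, before a consonant other than r, m, n, p, b, f, v)
  rotimu → rosimu   (t→s between vowels (before a front vowel))
So the Irvik cognate is 'rosimu'.

rosimu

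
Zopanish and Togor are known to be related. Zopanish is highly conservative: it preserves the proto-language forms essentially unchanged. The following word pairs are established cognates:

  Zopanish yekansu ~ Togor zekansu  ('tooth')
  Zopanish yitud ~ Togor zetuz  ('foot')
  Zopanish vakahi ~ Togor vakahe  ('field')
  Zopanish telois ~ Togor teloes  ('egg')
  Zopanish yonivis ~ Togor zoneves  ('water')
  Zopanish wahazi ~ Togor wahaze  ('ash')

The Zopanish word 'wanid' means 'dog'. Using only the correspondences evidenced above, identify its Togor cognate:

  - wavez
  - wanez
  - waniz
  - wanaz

yitud ~ zetuz, yonivis ~ zoneves — Zopanish i corresponds to Togor e after a consonant, before a consonant other than r, m, n, p, b, f, v.
yitud ~ zetuz — Zopanish d corresponds to Togor z word-finally.
Applying these to Zopanish 'wanid':
  wanid → waned   (i→e after a consonant, before a consonant other than r, m, n, p, b, f, v)
  waned → wanez   (d→z word-finally)
So the Togor cognate is 'wanez'.

wanez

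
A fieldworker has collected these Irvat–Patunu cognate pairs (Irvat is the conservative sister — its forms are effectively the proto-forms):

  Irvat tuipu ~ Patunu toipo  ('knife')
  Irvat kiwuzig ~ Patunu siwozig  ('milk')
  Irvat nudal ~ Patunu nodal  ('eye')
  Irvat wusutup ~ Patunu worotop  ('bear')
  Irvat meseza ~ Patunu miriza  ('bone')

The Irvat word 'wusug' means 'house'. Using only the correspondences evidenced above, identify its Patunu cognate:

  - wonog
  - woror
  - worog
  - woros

kiwuzig ~ siwozig, nudal ~ nodal — Irvat u corresponds to Patunu o after a consonant, before a consonant other than r, m, n, p, b, f, v.
wusutup ~ worotop — Irvat s corresponds to Patunu r between vowels (before a back vowel).
Applying these to Irvat 'wusug':
  wusug → wosug   (u→o after a consonant, before a consonant other than r, m, n, p, b, f, v)
  wosug → worug   (s→r between vowels (before a back vowel))
  worug → worog   (u→o after a consonant, before a consonant other than r, m, n, p, b, f, v)
So the Patunu cognate is 'worog'.

worog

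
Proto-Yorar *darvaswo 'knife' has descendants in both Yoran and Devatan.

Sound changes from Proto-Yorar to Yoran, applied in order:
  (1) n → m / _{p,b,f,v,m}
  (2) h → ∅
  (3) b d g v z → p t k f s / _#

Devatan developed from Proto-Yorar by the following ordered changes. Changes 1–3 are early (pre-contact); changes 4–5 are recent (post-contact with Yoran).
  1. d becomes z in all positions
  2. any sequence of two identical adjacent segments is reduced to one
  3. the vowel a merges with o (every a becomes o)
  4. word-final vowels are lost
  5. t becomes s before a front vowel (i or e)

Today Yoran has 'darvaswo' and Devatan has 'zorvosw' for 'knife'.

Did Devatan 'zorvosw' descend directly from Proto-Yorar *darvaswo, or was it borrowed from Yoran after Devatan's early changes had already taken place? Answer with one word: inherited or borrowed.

inherited

If inherited, *darvaswo would pass through all of Devatan's changes:
Devatan: *darvaswo > zarvaswo > zorvoswo > zorvosw  (by unconditioned shift, vowel merger, apocope)
If borrowed from Yoran 'darvaswo' after the early changes, it would undergo only the recent ones:
  rule 4 (apocope): darvaswo → darvasw
  rule 5 (palatalisation): no change (darvasw)
  ⇒ as a loan: darvasw
Devatan 'zorvosw' matches the inherited outcome exactly, so it is an inherited cognate, not a loan.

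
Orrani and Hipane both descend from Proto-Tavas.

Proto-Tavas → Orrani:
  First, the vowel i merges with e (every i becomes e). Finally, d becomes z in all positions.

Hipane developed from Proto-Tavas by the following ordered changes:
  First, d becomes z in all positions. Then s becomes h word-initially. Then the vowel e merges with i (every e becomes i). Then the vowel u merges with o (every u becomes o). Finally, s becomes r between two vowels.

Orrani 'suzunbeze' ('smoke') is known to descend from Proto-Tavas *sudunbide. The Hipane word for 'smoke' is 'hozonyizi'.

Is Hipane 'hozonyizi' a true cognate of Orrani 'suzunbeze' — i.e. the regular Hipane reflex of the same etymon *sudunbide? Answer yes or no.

no

Derive the expected Hipane reflex of *sudunbide:
Hipane: *sudunbide
  sudunbide → suzunbize   [unconditioned shift]
  suzunbize → huzunbize   [debuccalisation]
  huzunbize → huzunbizi   [vowel merger]
  huzunbizi → hozonbizi   [vowel merger]
  hozonbizi (rule 5 does not apply)
  giving Hipane hozonbizi.
The regular Hipane reflex would be 'hozonbizi', but the attested form is 'hozonyizi'. The correspondence is irregular, so they are not cognates (the Hipane form has a different source).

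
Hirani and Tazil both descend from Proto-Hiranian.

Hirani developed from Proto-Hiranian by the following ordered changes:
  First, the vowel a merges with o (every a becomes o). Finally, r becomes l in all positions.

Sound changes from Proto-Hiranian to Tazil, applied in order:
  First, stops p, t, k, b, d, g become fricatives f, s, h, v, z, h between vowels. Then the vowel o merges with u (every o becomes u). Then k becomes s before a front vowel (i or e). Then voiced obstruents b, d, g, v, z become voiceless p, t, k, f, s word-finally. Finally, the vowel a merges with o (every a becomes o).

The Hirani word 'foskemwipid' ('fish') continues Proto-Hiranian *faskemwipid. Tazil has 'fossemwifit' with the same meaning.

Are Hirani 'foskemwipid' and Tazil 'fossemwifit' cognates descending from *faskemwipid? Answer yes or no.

yes

Derive the expected Tazil reflex of *faskemwipid:
Tazil: *faskemwipid
  faskemwipid → faskemwifid   [intervocalic lenition]
  faskemwifid (rule 2 does not apply)
  faskemwifid → fassemwifid   [palatalisation]
  fassemwifid → fassemwifit   [final devoicing]
  fassemwifit → fossemwifit   [vowel merger]
  giving Tazil fossemwifit.
Tazil 'fossemwifit' matches the regular reflex exactly, so the pair is cognate.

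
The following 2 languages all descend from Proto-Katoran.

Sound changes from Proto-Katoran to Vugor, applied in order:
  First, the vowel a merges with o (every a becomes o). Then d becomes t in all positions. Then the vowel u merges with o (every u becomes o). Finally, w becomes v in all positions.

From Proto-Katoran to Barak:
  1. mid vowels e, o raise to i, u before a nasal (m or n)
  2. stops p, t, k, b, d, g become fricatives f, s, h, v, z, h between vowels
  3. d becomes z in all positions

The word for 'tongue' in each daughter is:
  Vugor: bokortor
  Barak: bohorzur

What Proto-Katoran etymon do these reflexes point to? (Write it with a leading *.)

*bokordur

Position 6: Vugor has t, Barak has z. Taking the neighbouring segments as reconstructed: Vugor t could go back to *t or *d; Barak z could go back to *d or *z — the one source consistent with every daughter is *d.
Position 7: Vugor has o, Barak has u. Taking the neighbouring segments as reconstructed: Vugor o could go back to *a or *o or *u; Barak u can only go back to *u — the one source consistent with every daughter is *u.
Position 3: Vugor has k, Barak has h. Vugor preserves k here (none of its changes turn any other segment into k), so the proto-segment is *k.
Verify the candidate proto-form against each daughter:
Vugor: *bokordur
  bokordur (rule 1 does not apply)
  bokordur → bokortur   [unconditioned shift]
  bokortur → bokortor   [vowel merger]
  bokortor (rule 4 does not apply)
  giving Vugor bokortor.
Barak: start from *bokordur.
  rule 1: no change — bokordur
  rule 2 (intervocalic lenition): bokordur → bohordur
  rule 3 (unconditioned shift): bohordur → bohorzur
  ⇒ Barak bohorzur
Only *bokordur yields all of Vugor bokortor, Barak bohorzur.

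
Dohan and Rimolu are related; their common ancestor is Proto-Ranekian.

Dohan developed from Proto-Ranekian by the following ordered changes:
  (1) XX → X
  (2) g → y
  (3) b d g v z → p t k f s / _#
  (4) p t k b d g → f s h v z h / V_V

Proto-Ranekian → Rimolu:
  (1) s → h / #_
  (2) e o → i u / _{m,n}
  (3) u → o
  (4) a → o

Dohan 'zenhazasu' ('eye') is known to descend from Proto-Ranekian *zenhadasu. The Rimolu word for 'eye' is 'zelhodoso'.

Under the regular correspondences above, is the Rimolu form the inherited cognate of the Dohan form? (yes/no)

no

Derive the expected Rimolu reflex of *zenhadasu:
Rimolu: *zenhadasu > zinhadasu > zinhadaso > zinhodoso  (by pre-nasal raising, vowel merger, vowel merger)
The regular Rimolu reflex would be 'zinhodoso', but the attested form is 'zelhodoso'. The correspondence is irregular, so they are not cognates (the Rimolu form has a different source).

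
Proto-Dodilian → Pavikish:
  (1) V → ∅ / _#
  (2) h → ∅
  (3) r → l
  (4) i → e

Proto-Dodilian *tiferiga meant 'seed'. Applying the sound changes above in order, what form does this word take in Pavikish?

Pavikish: *tiferiga
  tiferiga → tiferig   [apocope]
  tiferig (rule 2 does not apply)
  tiferig → tifelig   [unconditioned shift]
  tifelig → tefeleg   [vowel merger]
  giving Pavikish tefeleg.

tefeleg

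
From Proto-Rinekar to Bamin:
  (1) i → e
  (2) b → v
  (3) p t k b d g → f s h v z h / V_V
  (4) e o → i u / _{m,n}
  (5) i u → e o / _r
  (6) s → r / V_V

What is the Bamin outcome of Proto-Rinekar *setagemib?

Bamin: *setagemib
  setagemib → setagemeb   [vowel merger]
  setagemeb → setagemev   [unconditioned shift]
  setagemev → sesahemev   [intervocalic lenition]
  sesahemev → sesahimev   [pre-nasal raising]
  sesahimev (rule 5 does not apply)
  sesahimev → serahimev   [rhotacism]
  giving Bamin serahimev.

serahimev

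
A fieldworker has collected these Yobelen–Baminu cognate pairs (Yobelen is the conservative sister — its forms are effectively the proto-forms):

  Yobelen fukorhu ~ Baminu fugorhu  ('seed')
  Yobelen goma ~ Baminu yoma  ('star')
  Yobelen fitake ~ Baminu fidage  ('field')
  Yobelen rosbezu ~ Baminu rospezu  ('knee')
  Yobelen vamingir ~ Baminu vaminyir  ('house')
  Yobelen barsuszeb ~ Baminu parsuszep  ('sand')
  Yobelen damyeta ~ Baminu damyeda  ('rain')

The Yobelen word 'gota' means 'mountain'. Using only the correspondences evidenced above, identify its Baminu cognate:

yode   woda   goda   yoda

yoda

goma ~ yoma — Yobelen g corresponds to Baminu y word-initially before a back vowel.
fitake ~ fidage, damyeta ~ damyeda — Yobelen t corresponds to Baminu d between vowels (before a back vowel).
Applying these to Yobelen 'gota':
  gota → yota   (g→y word-initially before a back vowel)
  yota → yoda   (t→d between vowels (before a back vowel))
So the Baminu cognate is 'yoda'.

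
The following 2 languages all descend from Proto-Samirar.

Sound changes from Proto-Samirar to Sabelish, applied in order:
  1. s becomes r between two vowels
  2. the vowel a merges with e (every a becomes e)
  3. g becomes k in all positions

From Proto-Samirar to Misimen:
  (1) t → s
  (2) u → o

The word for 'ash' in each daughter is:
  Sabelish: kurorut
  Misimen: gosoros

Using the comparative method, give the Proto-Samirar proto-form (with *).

*gusorut

Position 7: Sabelish has t, Misimen has s. Sabelish preserves t here (none of its changes turn any other segment into t), so the proto-segment is *t.
Position 6: Sabelish has u, Misimen has o. Sabelish preserves u here (none of its changes turn any other segment into u), so the proto-segment is *u.
Position 2: Sabelish has u, Misimen has o. Sabelish preserves u here (none of its changes turn any other segment into u), so the proto-segment is *u.
This points to *gusorut. Verify forward in each daughter:
Sabelish: *gusorut
  gusorut → gurorut   [rhotacism]
  gurorut (rule 2 does not apply)
  gurorut → kurorut   [unconditioned shift]
  giving Sabelish kurorut.
Misimen: *gusorut
  gusorut → gusorus   [unconditioned shift]
  gusorus → gosoros   [vowel merger]
  giving Misimen gosoros.
Only *gusorut yields all of Sabelish kurorut, Misimen gosoros.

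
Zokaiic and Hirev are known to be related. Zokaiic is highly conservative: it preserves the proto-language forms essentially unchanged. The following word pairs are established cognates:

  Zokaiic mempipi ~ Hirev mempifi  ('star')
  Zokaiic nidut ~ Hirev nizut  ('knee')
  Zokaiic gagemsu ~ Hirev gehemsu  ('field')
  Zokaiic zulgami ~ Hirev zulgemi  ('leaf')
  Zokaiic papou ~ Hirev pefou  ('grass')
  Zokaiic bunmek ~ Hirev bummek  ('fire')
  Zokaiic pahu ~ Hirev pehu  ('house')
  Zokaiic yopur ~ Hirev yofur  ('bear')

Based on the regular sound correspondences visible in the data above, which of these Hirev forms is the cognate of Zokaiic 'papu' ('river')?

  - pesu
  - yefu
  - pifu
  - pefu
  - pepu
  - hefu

papou ~ pefou — Zokaiic a corresponds to Hirev e after a consonant, before a labial obstruent.
yopur ~ yofur — Zokaiic p corresponds to Hirev f between vowels (before a back vowel).
Applying these to Zokaiic 'papu':
  papu → pepu   (a→e after a consonant, before a labial obstruent)
  pepu → pefu   (p→f between vowels (before a back vowel))
So the Hirev cognate is 'pefu'.

pefu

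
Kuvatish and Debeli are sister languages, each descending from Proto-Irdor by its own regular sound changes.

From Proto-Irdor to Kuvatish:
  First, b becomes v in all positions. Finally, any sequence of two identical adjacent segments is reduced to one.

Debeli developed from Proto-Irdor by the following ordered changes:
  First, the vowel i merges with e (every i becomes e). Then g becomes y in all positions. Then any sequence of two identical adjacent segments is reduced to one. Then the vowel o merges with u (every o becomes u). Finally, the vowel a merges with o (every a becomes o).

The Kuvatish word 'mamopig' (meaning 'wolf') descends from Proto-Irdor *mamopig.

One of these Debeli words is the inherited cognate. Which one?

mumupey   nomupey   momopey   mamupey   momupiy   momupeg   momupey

momupey

Debeli: start from *mamopig.
  rule 1 (vowel merger): mamopig → mamopeg
  rule 2 (unconditioned shift): mamopeg → mamopey
  rule 3: no change — mamopey
  rule 4 (vowel merger): mamopey → mamupey
  rule 5 (vowel merger): mamupey → momupey
  ⇒ Debeli momupey
The other candidates each miss or misapply at least one Debeli change.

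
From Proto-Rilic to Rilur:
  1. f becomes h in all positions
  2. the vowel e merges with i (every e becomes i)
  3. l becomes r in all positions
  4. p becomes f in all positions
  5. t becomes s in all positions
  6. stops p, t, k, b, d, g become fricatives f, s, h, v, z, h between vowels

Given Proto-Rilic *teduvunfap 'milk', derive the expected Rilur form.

Rilur: *teduvunfap > teduvunhap > tiduvunhap > tiduvunhaf > siduvunhaf > sizuvunhaf  (by unconditioned shift, vowel merger, unconditioned shift, unconditioned shift, intervocalic lenition)

sizuvunhaf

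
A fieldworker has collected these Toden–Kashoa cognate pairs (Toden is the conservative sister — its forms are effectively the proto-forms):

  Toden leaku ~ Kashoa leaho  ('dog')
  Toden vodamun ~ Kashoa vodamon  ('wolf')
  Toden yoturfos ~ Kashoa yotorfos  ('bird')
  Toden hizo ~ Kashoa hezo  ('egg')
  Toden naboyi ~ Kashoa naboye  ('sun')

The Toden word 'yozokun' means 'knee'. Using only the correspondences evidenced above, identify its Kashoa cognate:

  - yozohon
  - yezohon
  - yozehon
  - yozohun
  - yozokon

yozohon

leaku ~ leaho — Toden k corresponds to Kashoa h between vowels (before a back vowel).
vodamun ~ vodamon — Toden u corresponds to Kashoa o after a consonant, before a nasal.
Applying these to Toden 'yozokun':
  yozokun → yozohun   (k→h between vowels (before a back vowel))
  yozohun → yozohon   (u→o after a consonant, before a nasal)
So the Kashoa cognate is 'yozohon'.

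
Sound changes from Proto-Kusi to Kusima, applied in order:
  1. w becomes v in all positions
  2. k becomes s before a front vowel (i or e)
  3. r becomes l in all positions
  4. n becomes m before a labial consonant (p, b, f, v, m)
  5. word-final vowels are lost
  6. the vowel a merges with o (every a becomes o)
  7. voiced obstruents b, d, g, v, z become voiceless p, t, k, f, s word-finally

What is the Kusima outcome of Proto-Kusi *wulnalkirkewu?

Kusima: *wulnalkirkewu
  wulnalkirkewu → vulnalkirkevu   [unconditioned shift]
  vulnalkirkevu → vulnalsirsevu   [palatalisation]
  vulnalsirsevu → vulnalsilsevu   [unconditioned shift]
  vulnalsilsevu (rule 4 does not apply)
  vulnalsilsevu → vulnalsilsev   [apocope]
  vulnalsilsev → vulnolsilsev   [vowel merger]
  vulnolsilsev → vulnolsilsef   [final devoicing]
  giving Kusima vulnolsilsef.

vulnolsilsef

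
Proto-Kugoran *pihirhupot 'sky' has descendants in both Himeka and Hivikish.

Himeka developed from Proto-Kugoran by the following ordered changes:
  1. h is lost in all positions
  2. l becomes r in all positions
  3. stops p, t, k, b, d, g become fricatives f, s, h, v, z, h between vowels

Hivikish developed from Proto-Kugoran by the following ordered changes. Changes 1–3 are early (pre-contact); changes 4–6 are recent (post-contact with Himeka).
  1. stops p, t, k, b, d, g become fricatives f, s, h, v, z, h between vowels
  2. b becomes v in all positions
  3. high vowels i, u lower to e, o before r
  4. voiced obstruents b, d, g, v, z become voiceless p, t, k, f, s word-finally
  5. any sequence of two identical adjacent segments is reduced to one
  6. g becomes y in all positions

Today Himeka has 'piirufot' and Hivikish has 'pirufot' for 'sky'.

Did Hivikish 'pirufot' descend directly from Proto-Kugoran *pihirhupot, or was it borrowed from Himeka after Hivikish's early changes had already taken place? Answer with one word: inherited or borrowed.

If inherited, *pihirhupot would pass through all of Hivikish's changes:
Hivikish: *pihirhupot > pihirhufot > piherhufot  (by intervocalic lenition, pre-rhotic lowering)
If borrowed from Himeka 'piirufot' after the early changes, it would undergo only the recent ones:
  rule 4 (final devoicing): no change (piirufot)
  rule 5 (degemination): piirufot → pirufot
  rule 6 (unconditioned shift): no change (pirufot)
  ⇒ as a loan: pirufot
Hivikish 'pirufot' matches the loan outcome 'pirufot', not the inherited 'piherhufot' — it skipped the early Hivikish changes, so it was borrowed from Himeka.

borrowed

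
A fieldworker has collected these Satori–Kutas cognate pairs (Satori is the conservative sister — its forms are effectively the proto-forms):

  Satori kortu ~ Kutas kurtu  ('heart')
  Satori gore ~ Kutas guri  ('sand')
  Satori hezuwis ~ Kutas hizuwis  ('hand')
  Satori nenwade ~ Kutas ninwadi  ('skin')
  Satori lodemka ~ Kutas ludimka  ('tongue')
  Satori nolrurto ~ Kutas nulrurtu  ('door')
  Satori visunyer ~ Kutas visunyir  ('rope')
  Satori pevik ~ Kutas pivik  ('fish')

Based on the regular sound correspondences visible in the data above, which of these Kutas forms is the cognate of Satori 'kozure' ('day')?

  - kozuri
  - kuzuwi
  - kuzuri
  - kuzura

lodemka ~ ludimka, nolrurto ~ nulrurtu — Satori o corresponds to Kutas u after a consonant, before a consonant other than r, m, n, p, b, f, v.
gore ~ guri, nenwade ~ ninwadi — Satori e corresponds to Kutas i word-finally.
Applying these to Satori 'kozure':
  kozure → kuzure   (o→u after a consonant, before a consonant other than r, m, n, p, b, f, v)
  kuzure → kuzuri   (e→i word-finally)
So the Kutas cognate is 'kuzuri'.

kuzuri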